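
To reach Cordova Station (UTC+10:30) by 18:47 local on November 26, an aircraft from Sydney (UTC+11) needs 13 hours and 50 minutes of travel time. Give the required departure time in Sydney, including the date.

Target arrival in UTC: 18:47 − 10:30 = 08:17 on Nov 26.
Subtract 13 hours 50 minutes → departure 18:27 UTC on Nov 25.
Sydney is UTC+11:00: 18:27 + 11:00 = 05:27 on Nov 26.

05:27 on November 26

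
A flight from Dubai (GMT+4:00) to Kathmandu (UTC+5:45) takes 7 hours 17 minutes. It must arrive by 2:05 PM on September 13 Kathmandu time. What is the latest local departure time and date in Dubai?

Target arrival in UTC: 2:05 PM − 5:45 = 8:20 AM on Sep 13.
Subtract 7 hours and 17 minutes → departure 1:03 AM UTC on Sep 13.
Dubai is UTC+4:00: 1:03 AM + 4:00 = 5:03 AM on Sep 13.

5:03 AM on September 13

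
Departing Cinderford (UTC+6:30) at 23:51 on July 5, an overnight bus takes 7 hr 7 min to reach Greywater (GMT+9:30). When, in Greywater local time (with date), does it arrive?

Greywater is 3:00 ahead of Cinderford.
After 7 hours 7 minutes it is 06:58 (Jul 6) in Cinderford.
Shift by the zone difference: 06:58 + 3:00 = 09:58 on Jul 6 in Greywater.

09:58 on July 6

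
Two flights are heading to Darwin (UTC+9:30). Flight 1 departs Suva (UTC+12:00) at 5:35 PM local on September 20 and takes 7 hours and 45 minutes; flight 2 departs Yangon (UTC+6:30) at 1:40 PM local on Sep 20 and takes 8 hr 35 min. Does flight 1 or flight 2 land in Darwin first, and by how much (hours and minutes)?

Flight 1 in UTC: 5:35 PM − 12:00 = 5:35 AM on Sep 20.
+7 hours 45 minutes → arrive 1:20 PM UTC on Sep 20.
Flight 2 in UTC: 1:40 PM − 6:30 = 7:10 AM on Sep 20.
+8 hours and 35 minutes → arrive 3:45 PM UTC on Sep 20.
Flight 1 lands earlier by 2 hours 25 minutes.

the first, by 2 hours 25 minutes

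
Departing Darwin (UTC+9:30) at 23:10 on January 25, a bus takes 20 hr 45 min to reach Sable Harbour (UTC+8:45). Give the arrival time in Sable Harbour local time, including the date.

19:10 on January 26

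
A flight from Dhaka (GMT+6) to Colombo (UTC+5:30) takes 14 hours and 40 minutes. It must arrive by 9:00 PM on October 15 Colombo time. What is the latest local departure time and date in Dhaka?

Target arrival in UTC: 9:00 PM − 5:30 = 3:30 PM on Oct 15.
Subtract 14 hours and 40 minutes → departure 12:50 AM UTC on Oct 15.
Dhaka is UTC+6:00: 12:50 AM + 6:00 = 6:50 AM on Oct 15.

6:50 AM on Oct 15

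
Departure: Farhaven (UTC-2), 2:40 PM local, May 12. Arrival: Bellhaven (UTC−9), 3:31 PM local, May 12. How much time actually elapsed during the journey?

7 hours 51 minutes

Bellhaven is 7:00 behind Farhaven.
Clock-face elapsed time (ignoring zones) is 51 minutes.
Actual elapsed = 51 minutes + 7:00 = 7 hours 51 minutes.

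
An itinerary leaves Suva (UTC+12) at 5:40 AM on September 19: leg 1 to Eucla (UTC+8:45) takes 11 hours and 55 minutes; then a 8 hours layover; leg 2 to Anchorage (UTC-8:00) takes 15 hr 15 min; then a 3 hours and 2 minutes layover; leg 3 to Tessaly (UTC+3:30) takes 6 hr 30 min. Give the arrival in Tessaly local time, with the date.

5:52 PM on September 20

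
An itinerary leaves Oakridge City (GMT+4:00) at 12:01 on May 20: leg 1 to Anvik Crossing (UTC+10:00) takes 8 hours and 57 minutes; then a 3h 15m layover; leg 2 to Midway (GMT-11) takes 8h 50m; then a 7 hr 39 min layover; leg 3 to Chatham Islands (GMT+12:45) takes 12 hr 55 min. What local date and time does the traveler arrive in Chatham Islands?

Convert departure to UTC: 12:01 − 4:00 = 08:01 UTC on May 20.
Add 8 hours 57 minutes leg 1 → 16:58 UTC.
Add 3 hours 15 minutes layover in Anvik Crossing → 20:13 UTC.
Add 8 hours and 50 minutes leg 2 → 05:03 UTC (May 21).
Add 7 hours 39 minutes layover in Midway → 12:42 UTC.
Add 12 hours 55 minutes leg 3 → 01:37 UTC (May 22).
Chatham Islands is UTC+12:45, so local arrival = 01:37 + 12:45 = 14:22 on May 22.

14:22 on May 22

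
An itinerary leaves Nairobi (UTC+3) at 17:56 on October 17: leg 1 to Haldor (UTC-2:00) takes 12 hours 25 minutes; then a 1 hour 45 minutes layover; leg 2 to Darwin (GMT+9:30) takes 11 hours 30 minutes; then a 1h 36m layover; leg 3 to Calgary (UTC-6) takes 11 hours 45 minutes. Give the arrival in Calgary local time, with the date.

23:57 on October 18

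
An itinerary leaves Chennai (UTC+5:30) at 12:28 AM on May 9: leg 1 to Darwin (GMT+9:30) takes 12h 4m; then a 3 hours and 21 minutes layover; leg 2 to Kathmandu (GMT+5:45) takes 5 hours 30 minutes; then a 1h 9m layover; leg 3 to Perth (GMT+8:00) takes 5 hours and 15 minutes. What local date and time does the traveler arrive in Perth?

6:17 AM on May 10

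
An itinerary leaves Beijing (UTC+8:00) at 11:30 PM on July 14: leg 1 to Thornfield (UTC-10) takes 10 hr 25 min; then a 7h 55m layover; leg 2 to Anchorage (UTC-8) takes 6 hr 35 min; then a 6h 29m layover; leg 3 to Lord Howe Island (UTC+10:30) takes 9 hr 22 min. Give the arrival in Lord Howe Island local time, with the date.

Convert departure to UTC: 11:30 PM − 8:00 = 3:30 PM UTC on Jul 14.
Add 10 hours and 25 minutes leg 1 → 1:55 AM UTC (Jul 15).
Add 7 hours and 55 minutes layover in Thornfield → 9:50 AM UTC.
Add 6 hours and 35 minutes leg 2 → 4:25 PM UTC.
Add 6 hours and 29 minutes layover in Anchorage → 10:54 PM UTC.
Add 9 hours and 22 minutes leg 3 → 8:16 AM UTC (Jul 16).
Lord Howe Island is UTC+10:30, so local arrival = 8:16 AM + 10:30 = 6:46 PM on Jul 16.

6:46 PM on July 16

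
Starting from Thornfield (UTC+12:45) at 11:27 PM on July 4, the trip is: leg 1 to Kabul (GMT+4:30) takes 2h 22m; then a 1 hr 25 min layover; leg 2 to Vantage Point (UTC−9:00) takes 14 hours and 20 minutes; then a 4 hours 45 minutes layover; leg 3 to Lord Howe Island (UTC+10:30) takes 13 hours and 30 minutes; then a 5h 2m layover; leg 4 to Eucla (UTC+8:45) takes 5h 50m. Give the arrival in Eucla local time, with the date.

6:41 PM on July 6

Convert departure to UTC: 11:27 PM − 12:45 = 10:42 AM UTC on Jul 4.
Add 2 hours 22 minutes leg 1 → 1:04 PM UTC.
Add 1 hour and 25 minutes layover in Kabul → 2:29 PM UTC.
Add 14 hours and 20 minutes leg 2 → 4:49 AM UTC (Jul 5).
Add 4 hours 45 minutes layover in Vantage Point → 9:34 AM UTC.
Add 13 hours and 30 minutes leg 3 → 11:04 PM UTC.
Add 5 hours 2 minutes layover in Lord Howe Island → 4:06 AM UTC (Jul 6).
Add 5 hours 50 minutes leg 4 → 9:56 AM UTC.
Eucla is UTC+8:45, so local arrival = 9:56 AM + 8:45 = 6:41 PM on Jul 6.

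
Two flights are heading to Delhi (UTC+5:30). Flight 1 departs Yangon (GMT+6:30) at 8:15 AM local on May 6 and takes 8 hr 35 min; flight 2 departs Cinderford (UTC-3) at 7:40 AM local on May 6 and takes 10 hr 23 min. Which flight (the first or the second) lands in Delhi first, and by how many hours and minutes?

the first, by 10 hours 43 minutes

Flight 1 in UTC: 8:15 AM − 6:30 = 1:45 AM on May 6.
+8 hours 35 minutes → arrive 10:20 AM UTC on May 6.
Flight 2 in UTC: 7:40 AM + 3:00 = 10:40 AM on May 6.
+10 hours and 23 minutes → arrive 9:03 PM UTC on May 6.
Flight 1 lands earlier by 10 hours 43 minutes.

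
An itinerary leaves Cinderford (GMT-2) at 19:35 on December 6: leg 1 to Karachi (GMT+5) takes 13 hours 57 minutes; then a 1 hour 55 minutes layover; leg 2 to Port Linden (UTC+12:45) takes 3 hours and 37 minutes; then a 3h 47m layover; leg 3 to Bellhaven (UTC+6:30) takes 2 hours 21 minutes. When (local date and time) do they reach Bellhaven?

Convert departure to UTC: 19:35 + 2:00 = 21:35 UTC on Dec 6.
Add 13 hours and 57 minutes leg 1 → 11:32 UTC (Dec 7).
Add 1 hour 55 minutes layover in Karachi → 13:27 UTC.
Add 3 hours 37 minutes leg 2 → 17:04 UTC.
Add 3 hours 47 minutes layover in Port Linden → 20:51 UTC.
Add 2 hours 21 minutes leg 3 → 23:12 UTC.
Bellhaven is UTC+6:30, so local arrival = 23:12 + 6:30 = 05:42 on Dec 8.

05:42 on December 8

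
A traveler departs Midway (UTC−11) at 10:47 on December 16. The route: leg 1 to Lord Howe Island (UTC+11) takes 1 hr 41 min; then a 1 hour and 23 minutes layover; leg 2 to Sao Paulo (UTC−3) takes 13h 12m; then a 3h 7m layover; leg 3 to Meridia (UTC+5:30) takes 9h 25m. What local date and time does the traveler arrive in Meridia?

08:05 on December 18

Convert departure to UTC: 10:47 + 11:00 = 21:47 UTC on Dec 16.
Add 1 hour and 41 minutes leg 1 → 23:28 UTC.
Add 1 hour 23 minutes layover in Lord Howe Island → 00:51 UTC (Dec 17).
Add 13 hours 12 minutes leg 2 → 14:03 UTC.
Add 3 hours and 7 minutes layover in Sao Paulo → 17:10 UTC.
Add 9 hours 25 minutes leg 3 → 02:35 UTC (Dec 18).
Meridia is UTC+5:30, so local arrival = 02:35 + 5:30 = 08:05 on Dec 18.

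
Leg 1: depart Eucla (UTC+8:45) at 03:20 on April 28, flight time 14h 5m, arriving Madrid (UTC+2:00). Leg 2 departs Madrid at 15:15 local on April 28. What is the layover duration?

4 hours 35 minutes

Convert departure to UTC: 03:20 − 8:45 = 18:35 UTC on Apr 27.
Add 14 hours 5 minutes flight time → 08:40 UTC (Apr 28).
Madrid is UTC+2:00, so local arrival = 08:40 + 2:00 = 10:40 on Apr 28.
Layover = 15:15 − 10:40 = 4 hours 35 minutes.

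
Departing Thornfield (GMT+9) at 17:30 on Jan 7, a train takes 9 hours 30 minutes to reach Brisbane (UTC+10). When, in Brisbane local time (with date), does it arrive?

Convert departure to UTC: 17:30 − 9:00 = 08:30 UTC on Jan 7.
Add 9 hours 30 minutes travel time → 18:00 UTC.
Brisbane is UTC+10:00, so local arrival = 18:00 + 10:00 = 04:00 on Jan 8.

04:00 on Jan 8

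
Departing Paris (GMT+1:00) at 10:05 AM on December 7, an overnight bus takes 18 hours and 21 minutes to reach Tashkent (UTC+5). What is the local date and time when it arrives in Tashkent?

Convert departure to UTC: 10:05 AM − 1:00 = 9:05 AM UTC on Dec 7.
Add 18 hours 21 minutes travel time → 3:26 AM UTC (Dec 8).
Tashkent is UTC+5:00, so local arrival = 3:26 AM + 5:00 = 8:26 AM on Dec 8.

8:26 AM on December 8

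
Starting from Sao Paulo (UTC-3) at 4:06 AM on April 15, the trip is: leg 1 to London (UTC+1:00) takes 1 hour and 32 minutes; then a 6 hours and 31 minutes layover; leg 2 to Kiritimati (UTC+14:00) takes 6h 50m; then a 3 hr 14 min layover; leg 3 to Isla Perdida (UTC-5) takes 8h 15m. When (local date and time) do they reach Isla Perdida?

4:28 AM on Apr 16

Convert departure to UTC: 4:06 AM + 3:00 = 7:06 AM UTC on Apr 15.
Add 1 hour and 32 minutes leg 1 → 8:38 AM UTC.
Add 6 hours 31 minutes layover in London → 3:09 PM UTC.
Add 6 hours 50 minutes leg 2 → 9:59 PM UTC.
Add 3 hours and 14 minutes layover in Kiritimati → 1:13 AM UTC (Apr 16).
Add 8 hours and 15 minutes leg 3 → 9:28 AM UTC.
Isla Perdida is UTC−5:00, so local arrival = 9:28 AM − 5:00 = 4:28 AM on Apr 16.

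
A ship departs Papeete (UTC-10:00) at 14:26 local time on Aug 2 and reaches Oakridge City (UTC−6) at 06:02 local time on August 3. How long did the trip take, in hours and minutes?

11 hours 36 minutes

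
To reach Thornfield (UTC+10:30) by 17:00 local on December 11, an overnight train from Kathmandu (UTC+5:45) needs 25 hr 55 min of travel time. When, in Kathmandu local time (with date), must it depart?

10:20 on December 10

Target arrival in UTC: 17:00 − 10:30 = 06:30 on Dec 11.
Subtract 25 hours 55 minutes → departure 04:35 UTC on Dec 10.
Kathmandu is UTC+5:45: 04:35 + 5:45 = 10:20 on Dec 10.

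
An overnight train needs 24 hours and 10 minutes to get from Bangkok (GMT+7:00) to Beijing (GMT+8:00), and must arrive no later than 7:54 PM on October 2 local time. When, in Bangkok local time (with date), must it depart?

6:44 PM on October 1

Target arrival in UTC: 7:54 PM − 8:00 = 11:54 AM on Oct 2.
Subtract 24 hours 10 minutes → departure 11:44 AM UTC on Oct 1.
Bangkok is UTC+7:00: 11:44 AM + 7:00 = 6:44 PM on Oct 1.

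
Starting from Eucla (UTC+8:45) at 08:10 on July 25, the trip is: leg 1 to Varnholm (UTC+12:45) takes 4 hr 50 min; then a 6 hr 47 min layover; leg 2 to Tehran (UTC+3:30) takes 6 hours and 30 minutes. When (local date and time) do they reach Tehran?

21:02 on July 25

Convert departure to UTC: 08:10 − 8:45 = 23:25 UTC on Jul 24.
Add 4 hours 50 minutes leg 1 → 04:15 UTC (Jul 25).
Add 6 hours 47 minutes layover in Varnholm → 11:02 UTC.
Add 6 hours 30 minutes leg 2 → 17:32 UTC.
Tehran is UTC+3:30, so local arrival = 17:32 + 3:30 = 21:02 on Jul 25.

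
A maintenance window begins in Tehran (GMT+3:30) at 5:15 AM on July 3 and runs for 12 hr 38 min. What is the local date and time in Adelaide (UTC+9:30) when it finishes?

11:53 PM on Jul 3

Convert start to UTC: 5:15 AM − 3:30 = 1:45 AM UTC on Jul 3.
Add 12 hours and 38 minutes duration → 2:23 PM UTC.
Adelaide is UTC+9:30, so local end time = 2:23 PM + 9:30 = 11:53 PM on Jul 3.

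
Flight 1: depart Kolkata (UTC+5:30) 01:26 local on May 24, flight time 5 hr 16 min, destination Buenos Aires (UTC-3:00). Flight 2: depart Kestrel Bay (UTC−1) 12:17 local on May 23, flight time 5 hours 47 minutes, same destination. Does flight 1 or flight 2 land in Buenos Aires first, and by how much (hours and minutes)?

Flight 1 in UTC: 01:26 − 5:30 = 19:56 on May 23.
+5 hours 16 minutes → arrive 01:12 UTC on May 24.
Flight 2 in UTC: 12:17 + 1:00 = 13:17 on May 23.
+5 hours and 47 minutes → arrive 19:04 UTC on May 23.
Flight 2 lands earlier by 6 hours 8 minutes.

the second, by 6 hours 8 minutes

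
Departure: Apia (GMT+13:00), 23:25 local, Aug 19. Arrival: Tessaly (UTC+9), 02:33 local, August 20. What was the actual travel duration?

Tessaly is 4:00 behind Apia.
Clock-face elapsed time (ignoring zones) is 3 hours 8 minutes.
Actual elapsed = 3 hours 8 minutes + 4:00 = 7 hours 8 minutes.

7 hours 8 minutes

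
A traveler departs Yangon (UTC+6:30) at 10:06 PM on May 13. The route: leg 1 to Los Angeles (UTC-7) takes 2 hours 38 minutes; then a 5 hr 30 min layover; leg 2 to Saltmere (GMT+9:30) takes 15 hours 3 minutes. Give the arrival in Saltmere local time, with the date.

Convert departure to UTC: 10:06 PM − 6:30 = 3:36 PM UTC on May 13.
Add 2 hours and 38 minutes leg 1 → 6:14 PM UTC.
Add 5 hours and 30 minutes layover in Los Angeles → 11:44 PM UTC.
Add 15 hours 3 minutes leg 2 → 2:47 PM UTC (May 14).
Saltmere is UTC+9:30, so local arrival = 2:47 PM + 9:30 = 12:17 AM on May 15.

12:17 AM on May 15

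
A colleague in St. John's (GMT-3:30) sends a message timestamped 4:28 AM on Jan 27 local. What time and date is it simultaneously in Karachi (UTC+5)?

Karachi is 8:30 ahead of St. John's.
Shift by the zone difference: 4:28 AM + 8:30 = 12:58 PM on Jan 27 in Karachi.

12:58 PM on January 27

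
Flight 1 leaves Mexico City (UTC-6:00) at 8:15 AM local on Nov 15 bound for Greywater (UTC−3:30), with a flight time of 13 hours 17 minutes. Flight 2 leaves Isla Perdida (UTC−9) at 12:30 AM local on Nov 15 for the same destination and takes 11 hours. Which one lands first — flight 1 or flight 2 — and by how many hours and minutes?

the second, by 7 hours 2 minutes

Flight 1 in UTC: 8:15 AM + 6:00 = 2:15 PM on Nov 15.
+13 hours and 17 minutes → arrive 3:32 AM UTC on Nov 16.
Flight 2 in UTC: 12:30 AM + 9:00 = 9:30 AM on Nov 15.
+11 hours → arrive 8:30 PM UTC on Nov 15.
Flight 2 lands earlier by 7 hours 2 minutes.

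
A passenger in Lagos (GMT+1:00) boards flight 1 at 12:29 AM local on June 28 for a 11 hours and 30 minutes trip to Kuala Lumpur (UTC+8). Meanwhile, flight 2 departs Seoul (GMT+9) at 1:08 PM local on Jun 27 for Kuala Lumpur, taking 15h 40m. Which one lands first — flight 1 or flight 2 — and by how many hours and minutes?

the second, by 15 hours 11 minutes

Flight 1 in UTC: 12:29 AM − 1:00 = 11:29 PM on Jun 27.
+11 hours and 30 minutes → arrive 10:59 AM UTC on Jun 28.
Flight 2 in UTC: 1:08 PM − 9:00 = 4:08 AM on Jun 27.
+15 hours and 40 minutes → arrive 7:48 PM UTC on Jun 27.
Flight 2 lands earlier by 15 hours 11 minutes.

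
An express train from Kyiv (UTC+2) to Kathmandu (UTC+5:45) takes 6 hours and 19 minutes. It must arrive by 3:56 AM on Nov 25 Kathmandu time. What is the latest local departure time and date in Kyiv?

5:52 PM on November 24

Target arrival in UTC: 3:56 AM − 5:45 = 10:11 PM on Nov 24.
Subtract 6 hours and 19 minutes → departure 3:52 PM UTC on Nov 24.
Kyiv is UTC+2:00: 3:52 PM + 2:00 = 5:52 PM on Nov 24.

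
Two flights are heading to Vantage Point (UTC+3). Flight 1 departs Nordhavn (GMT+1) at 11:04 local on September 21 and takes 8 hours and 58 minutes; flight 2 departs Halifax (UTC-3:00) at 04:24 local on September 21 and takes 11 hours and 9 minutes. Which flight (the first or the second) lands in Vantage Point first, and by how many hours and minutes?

the second, by 29 minutes

Flight 1 in UTC: 11:04 − 1:00 = 10:04 on Sep 21.
+8 hours and 58 minutes → arrive 19:02 UTC on Sep 21.
Flight 2 in UTC: 04:24 + 3:00 = 07:24 on Sep 21.
+11 hours 9 minutes → arrive 18:33 UTC on Sep 21.
Flight 2 lands earlier by 29 minutes.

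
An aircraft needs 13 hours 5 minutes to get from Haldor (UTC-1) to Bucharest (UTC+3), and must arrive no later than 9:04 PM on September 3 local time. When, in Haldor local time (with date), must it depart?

3:59 AM on Sep 3

Target arrival in UTC: 9:04 PM − 3:00 = 6:04 PM on Sep 3.
Subtract 13 hours and 5 minutes → departure 4:59 AM UTC on Sep 3.
Haldor is UTC−1:00: 4:59 AM − 1:00 = 3:59 AM on Sep 3.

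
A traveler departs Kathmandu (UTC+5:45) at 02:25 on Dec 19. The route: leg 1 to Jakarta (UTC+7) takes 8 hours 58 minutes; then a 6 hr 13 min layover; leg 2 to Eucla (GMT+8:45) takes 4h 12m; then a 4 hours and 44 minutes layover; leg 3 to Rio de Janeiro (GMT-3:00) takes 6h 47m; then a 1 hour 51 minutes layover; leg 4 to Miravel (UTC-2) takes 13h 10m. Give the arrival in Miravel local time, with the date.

16:35 on Dec 20

Convert departure to UTC: 02:25 − 5:45 = 20:40 UTC on Dec 18.
Add 8 hours and 58 minutes leg 1 → 05:38 UTC (Dec 19).
Add 6 hours and 13 minutes layover in Jakarta → 11:51 UTC.
Add 4 hours 12 minutes leg 2 → 16:03 UTC.
Add 4 hours 44 minutes layover in Eucla → 20:47 UTC.
Add 6 hours and 47 minutes leg 3 → 03:34 UTC (Dec 20).
Add 1 hour 51 minutes layover in Rio de Janeiro → 05:25 UTC.
Add 13 hours 10 minutes leg 4 → 18:35 UTC.
Miravel is UTC−2:00, so local arrival = 18:35 − 2:00 = 16:35 on Dec 20.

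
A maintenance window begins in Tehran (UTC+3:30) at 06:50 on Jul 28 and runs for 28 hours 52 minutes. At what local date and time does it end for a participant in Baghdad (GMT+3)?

11:12 on July 29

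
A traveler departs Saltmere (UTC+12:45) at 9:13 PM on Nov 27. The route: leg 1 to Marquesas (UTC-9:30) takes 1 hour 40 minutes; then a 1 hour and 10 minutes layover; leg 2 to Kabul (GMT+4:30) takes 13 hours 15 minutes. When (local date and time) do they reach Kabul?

5:03 AM on November 28

Convert departure to UTC: 9:13 PM − 12:45 = 8:28 AM UTC on Nov 27.
Add 1 hour 40 minutes leg 1 → 10:08 AM UTC.
Add 1 hour 10 minutes layover in Marquesas → 11:18 AM UTC.
Add 13 hours 15 minutes leg 2 → 12:33 AM UTC (Nov 28).
Kabul is UTC+4:30, so local arrival = 12:33 AM + 4:30 = 5:03 AM on Nov 28.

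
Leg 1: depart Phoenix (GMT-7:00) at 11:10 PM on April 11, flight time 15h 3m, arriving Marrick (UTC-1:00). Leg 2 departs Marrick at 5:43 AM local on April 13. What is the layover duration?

9 hours 30 minutes

Convert departure to UTC: 11:10 PM + 7:00 = 6:10 AM UTC on Apr 12.
Add 15 hours and 3 minutes flight time → 9:13 PM UTC.
Marrick is UTC−1:00, so local arrival = 9:13 PM − 1:00 = 8:13 PM on Apr 12.
Layover = 5:43 AM − 8:13 PM (+1 day) = 9 hours 30 minutes.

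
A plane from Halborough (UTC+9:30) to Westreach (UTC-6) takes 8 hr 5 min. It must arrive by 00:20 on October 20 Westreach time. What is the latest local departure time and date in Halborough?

Target arrival in UTC: 00:20 + 6:00 = 06:20 on Oct 20.
Subtract 8 hours and 5 minutes → departure 22:15 UTC on Oct 19.
Halborough is UTC+9:30: 22:15 + 9:30 = 07:45 on Oct 20.

07:45 on October 20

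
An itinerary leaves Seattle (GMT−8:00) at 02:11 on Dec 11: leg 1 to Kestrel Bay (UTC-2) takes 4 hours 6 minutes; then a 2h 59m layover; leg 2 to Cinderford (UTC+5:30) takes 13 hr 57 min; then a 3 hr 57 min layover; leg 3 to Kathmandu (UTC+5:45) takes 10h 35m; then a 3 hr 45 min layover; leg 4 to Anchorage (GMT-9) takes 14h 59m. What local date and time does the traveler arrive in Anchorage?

Convert departure to UTC: 02:11 + 8:00 = 10:11 UTC on Dec 11.
Add 4 hours 6 minutes leg 1 → 14:17 UTC.
Add 2 hours 59 minutes layover in Kestrel Bay → 17:16 UTC.
Add 13 hours and 57 minutes leg 2 → 07:13 UTC (Dec 12).
Add 3 hours and 57 minutes layover in Cinderford → 11:10 UTC.
Add 10 hours and 35 minutes leg 3 → 21:45 UTC.
Add 3 hours 45 minutes layover in Kathmandu → 01:30 UTC (Dec 13).
Add 14 hours 59 minutes leg 4 → 16:29 UTC.
Anchorage is UTC−9:00, so local arrival = 16:29 − 9:00 = 07:29 on Dec 13.

07:29 on December 13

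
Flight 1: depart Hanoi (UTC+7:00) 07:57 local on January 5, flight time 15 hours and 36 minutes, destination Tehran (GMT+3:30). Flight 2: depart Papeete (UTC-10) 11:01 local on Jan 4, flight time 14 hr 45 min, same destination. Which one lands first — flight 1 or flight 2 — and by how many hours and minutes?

Flight 1 in UTC: 07:57 − 7:00 = 00:57 on Jan 5.
+15 hours and 36 minutes → arrive 16:33 UTC on Jan 5.
Flight 2 in UTC: 11:01 + 10:00 = 21:01 on Jan 4.
+14 hours and 45 minutes → arrive 11:46 UTC on Jan 5.
Flight 2 lands earlier by 4 hours 47 minutes.

the second, by 4 hours 47 minutes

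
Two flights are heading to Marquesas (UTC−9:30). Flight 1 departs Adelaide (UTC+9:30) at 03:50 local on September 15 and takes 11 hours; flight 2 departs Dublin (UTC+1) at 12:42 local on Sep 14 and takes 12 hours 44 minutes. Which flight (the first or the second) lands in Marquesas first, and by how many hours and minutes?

the second, by 4 hours 54 minutes

Flight 1 in UTC: 03:50 − 9:30 = 18:20 on Sep 14.
+11 hours → arrive 05:20 UTC on Sep 15.
Flight 2 in UTC: 12:42 − 1:00 = 11:42 on Sep 14.
+12 hours 44 minutes → arrive 00:26 UTC on Sep 15.
Flight 2 lands earlier by 4 hours 54 minutes.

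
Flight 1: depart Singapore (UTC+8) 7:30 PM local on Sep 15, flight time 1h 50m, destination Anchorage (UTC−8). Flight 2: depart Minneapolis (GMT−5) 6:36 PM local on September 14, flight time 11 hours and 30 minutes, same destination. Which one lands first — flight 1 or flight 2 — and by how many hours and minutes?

Flight 1 in UTC: 7:30 PM − 8:00 = 11:30 AM on Sep 15.
+1 hour 50 minutes → arrive 1:20 PM UTC on Sep 15.
Flight 2 in UTC: 6:36 PM + 5:00 = 11:36 PM on Sep 14.
+11 hours and 30 minutes → arrive 11:06 AM UTC on Sep 15.
Flight 2 lands earlier by 2 hours 14 minutes.

the second, by 2 hours 14 minutes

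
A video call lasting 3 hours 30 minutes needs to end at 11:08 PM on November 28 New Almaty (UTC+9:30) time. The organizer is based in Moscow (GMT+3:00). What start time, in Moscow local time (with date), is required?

1:08 PM on November 28

Target end time in UTC: 11:08 PM − 9:30 = 1:38 PM on Nov 28.
Subtract 3 hours and 30 minutes → start 10:08 AM UTC on Nov 28.
Moscow is UTC+3:00: 10:08 AM + 3:00 = 1:08 PM on Nov 28.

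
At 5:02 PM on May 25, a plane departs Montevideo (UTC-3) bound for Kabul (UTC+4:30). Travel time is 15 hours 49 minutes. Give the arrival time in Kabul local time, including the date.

4:21 PM on May 26

Convert departure to UTC: 5:02 PM + 3:00 = 8:02 PM UTC on May 25.
Add 15 hours 49 minutes travel time → 11:51 AM UTC (May 26).
Kabul is UTC+4:30, so local arrival = 11:51 AM + 4:30 = 4:21 PM on May 26.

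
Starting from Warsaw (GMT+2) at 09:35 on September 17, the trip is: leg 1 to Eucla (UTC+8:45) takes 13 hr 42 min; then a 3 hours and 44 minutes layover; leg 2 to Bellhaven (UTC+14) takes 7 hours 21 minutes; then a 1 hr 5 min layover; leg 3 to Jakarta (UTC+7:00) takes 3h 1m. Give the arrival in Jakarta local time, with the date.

19:28 on September 18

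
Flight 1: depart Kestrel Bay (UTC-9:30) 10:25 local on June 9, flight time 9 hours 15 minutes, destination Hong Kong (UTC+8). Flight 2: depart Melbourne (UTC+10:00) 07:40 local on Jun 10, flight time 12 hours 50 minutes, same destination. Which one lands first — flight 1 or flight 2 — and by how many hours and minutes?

Flight 1 in UTC: 10:25 + 9:30 = 19:55 on Jun 9.
+9 hours and 15 minutes → arrive 05:10 UTC on Jun 10.
Flight 2 in UTC: 07:40 − 10:00 = 21:40 on Jun 9.
+12 hours and 50 minutes → arrive 10:30 UTC on Jun 10.
Flight 1 lands earlier by 5 hours 20 minutes.

the first, by 5 hours 20 minutes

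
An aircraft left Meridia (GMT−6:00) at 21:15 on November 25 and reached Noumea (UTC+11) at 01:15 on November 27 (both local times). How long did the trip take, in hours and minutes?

11 hours

Departure in UTC: 21:15 + 6:00 = 03:15 on Nov 26.
Arrival in UTC: 01:15 − 11:00 = 14:15 on Nov 26.
Elapsed = 14:15 − 03:15 = 11 hours.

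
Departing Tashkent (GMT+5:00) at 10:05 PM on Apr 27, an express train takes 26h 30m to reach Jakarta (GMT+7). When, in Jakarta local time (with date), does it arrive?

Jakarta is 2:00 ahead of Tashkent.
After 26 hours 30 minutes it is 12:35 AM (Apr 29) in Tashkent.
Shift by the zone difference: 12:35 AM + 2:00 = 2:35 AM on Apr 29 in Jakarta.

2:35 AM on April 29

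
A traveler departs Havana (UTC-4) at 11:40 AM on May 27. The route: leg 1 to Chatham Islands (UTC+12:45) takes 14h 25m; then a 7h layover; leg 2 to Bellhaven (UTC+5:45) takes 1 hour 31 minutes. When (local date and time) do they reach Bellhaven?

8:21 PM on May 28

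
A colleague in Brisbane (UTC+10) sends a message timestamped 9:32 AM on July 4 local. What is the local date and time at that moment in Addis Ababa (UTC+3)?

2:32 AM on July 4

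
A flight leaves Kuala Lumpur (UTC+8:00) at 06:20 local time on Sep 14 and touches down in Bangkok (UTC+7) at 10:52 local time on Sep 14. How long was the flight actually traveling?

5 hours 32 minutes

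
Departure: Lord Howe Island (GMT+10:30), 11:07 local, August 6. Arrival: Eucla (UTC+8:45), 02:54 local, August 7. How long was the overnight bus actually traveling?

17 hours 32 minutes

Eucla is 1:45 behind Lord Howe Island.
Clock-face elapsed time (ignoring zones) is 15 hours 47 minutes.
Actual elapsed = 15 hours 47 minutes + 1:45 = 17 hours 32 minutes.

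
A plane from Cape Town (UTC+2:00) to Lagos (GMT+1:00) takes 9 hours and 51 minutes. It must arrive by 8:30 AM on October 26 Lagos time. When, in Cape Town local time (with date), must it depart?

Target arrival in UTC: 8:30 AM − 1:00 = 7:30 AM on Oct 26.
Subtract 9 hours and 51 minutes → departure 9:39 PM UTC on Oct 25.
Cape Town is UTC+2:00: 9:39 PM + 2:00 = 11:39 PM on Oct 25.

11:39 PM on October 25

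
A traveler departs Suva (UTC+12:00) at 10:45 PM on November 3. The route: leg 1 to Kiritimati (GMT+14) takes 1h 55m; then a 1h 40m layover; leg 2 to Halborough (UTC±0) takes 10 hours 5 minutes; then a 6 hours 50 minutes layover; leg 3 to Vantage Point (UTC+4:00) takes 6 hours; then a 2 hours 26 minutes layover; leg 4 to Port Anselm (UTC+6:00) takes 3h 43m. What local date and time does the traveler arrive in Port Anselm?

Convert departure to UTC: 10:45 PM − 12:00 = 10:45 AM UTC on Nov 3.
Add 1 hour and 55 minutes leg 1 → 12:40 PM UTC.
Add 1 hour and 40 minutes layover in Kiritimati → 2:20 PM UTC.
Add 10 hours 5 minutes leg 2 → 12:25 AM UTC (Nov 4).
Add 6 hours and 50 minutes layover in Halborough → 7:15 AM UTC.
Add 6 hours leg 3 → 1:15 PM UTC.
Add 2 hours and 26 minutes layover in Vantage Point → 3:41 PM UTC.
Add 3 hours 43 minutes leg 4 → 7:24 PM UTC.
Port Anselm is UTC+6:00, so local arrival = 7:24 PM + 6:00 = 1:24 AM on Nov 5.

1:24 AM on November 5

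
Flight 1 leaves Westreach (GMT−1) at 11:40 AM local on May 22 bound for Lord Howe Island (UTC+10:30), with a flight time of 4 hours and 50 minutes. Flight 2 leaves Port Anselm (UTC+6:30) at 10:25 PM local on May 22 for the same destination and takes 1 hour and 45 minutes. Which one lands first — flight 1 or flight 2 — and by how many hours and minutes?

Flight 1 in UTC: 11:40 AM + 1:00 = 12:40 PM on May 22.
+4 hours and 50 minutes → arrive 5:30 PM UTC on May 22.
Flight 2 in UTC: 10:25 PM − 6:30 = 3:55 PM on May 22.
+1 hour 45 minutes → arrive 5:40 PM UTC on May 22.
Flight 1 lands earlier by 10 minutes.

the first, by 10 minutes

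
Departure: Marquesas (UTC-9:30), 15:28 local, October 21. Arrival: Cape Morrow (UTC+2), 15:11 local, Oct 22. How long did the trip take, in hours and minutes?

12 hours 13 minutes

Cape Morrow is 11:30 ahead of Marquesas.
Clock-face elapsed time (ignoring zones) is 23 hours 43 minutes.
Actual elapsed = 23 hours 43 minutes − 11:30 = 12 hours 13 minutes.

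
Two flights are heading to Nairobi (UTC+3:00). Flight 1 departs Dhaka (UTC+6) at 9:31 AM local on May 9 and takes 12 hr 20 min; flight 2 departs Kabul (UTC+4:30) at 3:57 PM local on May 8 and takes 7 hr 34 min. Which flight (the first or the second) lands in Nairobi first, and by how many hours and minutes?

the second, by 20 hours 50 minutes

Flight 1 in UTC: 9:31 AM − 6:00 = 3:31 AM on May 9.
+12 hours 20 minutes → arrive 3:51 PM UTC on May 9.
Flight 2 in UTC: 3:57 PM − 4:30 = 11:27 AM on May 8.
+7 hours 34 minutes → arrive 7:01 PM UTC on May 8.
Flight 2 lands earlier by 20 hours 50 minutes.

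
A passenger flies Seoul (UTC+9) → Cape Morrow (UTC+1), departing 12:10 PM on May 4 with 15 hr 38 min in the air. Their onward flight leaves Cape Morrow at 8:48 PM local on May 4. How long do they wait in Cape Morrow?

1 hour

Convert departure to UTC: 12:10 PM − 9:00 = 3:10 AM UTC on May 4.
Add 15 hours and 38 minutes flight time → 6:48 PM UTC.
Cape Morrow is UTC+1:00, so local arrival = 6:48 PM + 1:00 = 7:48 PM on May 4.
Layover = 8:48 PM − 7:48 PM = 1 hour.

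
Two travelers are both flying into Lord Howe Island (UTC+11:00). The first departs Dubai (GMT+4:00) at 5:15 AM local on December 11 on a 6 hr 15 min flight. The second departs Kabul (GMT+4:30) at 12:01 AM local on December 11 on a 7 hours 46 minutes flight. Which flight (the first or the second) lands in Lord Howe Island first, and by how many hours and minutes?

Flight 1 in UTC: 5:15 AM − 4:00 = 1:15 AM on Dec 11.
+6 hours 15 minutes → arrive 7:30 AM UTC on Dec 11.
Flight 2 in UTC: 12:01 AM − 4:30 = 7:31 PM on Dec 10.
+7 hours and 46 minutes → arrive 3:17 AM UTC on Dec 11.
Flight 2 lands earlier by 4 hours 13 minutes.

the second, by 4 hours 13 minutes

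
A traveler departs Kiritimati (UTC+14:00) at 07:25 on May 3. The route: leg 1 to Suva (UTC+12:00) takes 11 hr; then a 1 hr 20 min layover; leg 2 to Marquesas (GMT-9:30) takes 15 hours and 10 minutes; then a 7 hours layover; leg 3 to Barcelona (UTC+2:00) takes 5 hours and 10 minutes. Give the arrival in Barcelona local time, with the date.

11:05 on May 4

Convert departure to UTC: 07:25 − 14:00 = 17:25 UTC on May 2.
Add 11 hours leg 1 → 04:25 UTC (May 3).
Add 1 hour and 20 minutes layover in Suva → 05:45 UTC.
Add 15 hours and 10 minutes leg 2 → 20:55 UTC.
Add 7 hours layover in Marquesas → 03:55 UTC (May 4).
Add 5 hours 10 minutes leg 3 → 09:05 UTC.
Barcelona is UTC+2:00, so local arrival = 09:05 + 2:00 = 11:05 on May 4.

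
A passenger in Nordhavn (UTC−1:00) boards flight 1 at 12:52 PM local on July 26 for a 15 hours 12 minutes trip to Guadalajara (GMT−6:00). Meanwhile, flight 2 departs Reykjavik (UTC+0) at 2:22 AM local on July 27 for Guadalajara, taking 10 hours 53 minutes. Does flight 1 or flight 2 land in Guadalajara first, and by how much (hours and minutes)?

the first, by 8 hours 11 minutes

Flight 1 in UTC: 12:52 PM + 1:00 = 1:52 PM on Jul 26.
+15 hours 12 minutes → arrive 5:04 AM UTC on Jul 27.
Flight 2 departs at 2:22 AM UTC (Jul 27).
+10 hours and 53 minutes → arrive 1:15 PM UTC on Jul 27.
Flight 1 lands earlier by 8 hours 11 minutes.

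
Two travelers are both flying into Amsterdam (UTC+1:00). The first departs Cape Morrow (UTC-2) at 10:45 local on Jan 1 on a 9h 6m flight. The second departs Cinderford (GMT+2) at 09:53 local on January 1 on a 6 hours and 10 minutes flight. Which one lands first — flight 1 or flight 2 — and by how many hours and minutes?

the second, by 7 hours 48 minutes

Flight 1 in UTC: 10:45 + 2:00 = 12:45 on Jan 1.
+9 hours 6 minutes → arrive 21:51 UTC on Jan 1.
Flight 2 in UTC: 09:53 − 2:00 = 07:53 on Jan 1.
+6 hours and 10 minutes → arrive 14:03 UTC on Jan 1.
Flight 2 lands earlier by 7 hours 48 minutes.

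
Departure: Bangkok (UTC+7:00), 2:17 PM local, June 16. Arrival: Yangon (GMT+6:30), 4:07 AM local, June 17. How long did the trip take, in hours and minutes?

14 hours 20 minutes

Departure in UTC: 2:17 PM − 7:00 = 7:17 AM on Jun 16.
Arrival in UTC: 4:07 AM − 6:30 = 9:37 PM on Jun 16.
Elapsed = 9:37 PM − 7:17 AM = 14 hours 20 minutes.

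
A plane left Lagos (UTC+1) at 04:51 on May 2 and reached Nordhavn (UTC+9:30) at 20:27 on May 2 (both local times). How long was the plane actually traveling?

Nordhavn is 8:30 ahead of Lagos.
Clock-face elapsed time (ignoring zones) is 15 hours 36 minutes.
Actual elapsed = 15 hours 36 minutes − 8:30 = 7 hours 6 minutes.

7 hours 6 minutes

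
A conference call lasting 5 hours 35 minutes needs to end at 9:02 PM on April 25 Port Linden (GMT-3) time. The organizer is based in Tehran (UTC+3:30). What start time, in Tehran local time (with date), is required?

9:57 PM on April 25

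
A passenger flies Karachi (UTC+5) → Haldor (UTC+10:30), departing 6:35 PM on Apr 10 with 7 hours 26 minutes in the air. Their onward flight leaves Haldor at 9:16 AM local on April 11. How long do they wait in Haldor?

1 hour 45 minutes

Convert departure to UTC: 6:35 PM − 5:00 = 1:35 PM UTC on Apr 10.
Add 7 hours and 26 minutes flight time → 9:01 PM UTC.
Haldor is UTC+10:30, so local arrival = 9:01 PM + 10:30 = 7:31 AM on Apr 11.
Layover = 9:16 AM − 7:31 AM = 1 hour 45 minutes.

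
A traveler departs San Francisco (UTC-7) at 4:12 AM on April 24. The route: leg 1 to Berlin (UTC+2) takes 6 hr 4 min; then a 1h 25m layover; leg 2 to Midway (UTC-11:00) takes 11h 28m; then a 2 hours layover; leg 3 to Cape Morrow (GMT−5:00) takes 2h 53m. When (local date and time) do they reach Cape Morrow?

6:02 AM on April 25

Convert departure to UTC: 4:12 AM + 7:00 = 11:12 AM UTC on Apr 24.
Add 6 hours and 4 minutes leg 1 → 5:16 PM UTC.
Add 1 hour and 25 minutes layover in Berlin → 6:41 PM UTC.
Add 11 hours and 28 minutes leg 2 → 6:09 AM UTC (Apr 25).
Add 2 hours layover in Midway → 8:09 AM UTC.
Add 2 hours and 53 minutes leg 3 → 11:02 AM UTC.
Cape Morrow is UTC−5:00, so local arrival = 11:02 AM − 5:00 = 6:02 AM on Apr 25.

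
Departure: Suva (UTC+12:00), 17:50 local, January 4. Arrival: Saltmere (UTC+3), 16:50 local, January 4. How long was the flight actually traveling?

Departure in UTC: 17:50 − 12:00 = 05:50 on Jan 4.
Arrival in UTC: 16:50 − 3:00 = 13:50 on Jan 4.
Elapsed = 13:50 − 05:50 = 8 hours.

8 hours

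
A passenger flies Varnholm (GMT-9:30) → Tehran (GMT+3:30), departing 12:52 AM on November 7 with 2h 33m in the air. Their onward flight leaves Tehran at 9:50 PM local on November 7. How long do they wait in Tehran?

Convert departure to UTC: 12:52 AM + 9:30 = 10:22 AM UTC on Nov 7.
Add 2 hours 33 minutes flight time → 12:55 PM UTC.
Tehran is UTC+3:30, so local arrival = 12:55 PM + 3:30 = 4:25 PM on Nov 7.
Layover = 9:50 PM − 4:25 PM = 5 hours 25 minutes.

5 hours 25 minutes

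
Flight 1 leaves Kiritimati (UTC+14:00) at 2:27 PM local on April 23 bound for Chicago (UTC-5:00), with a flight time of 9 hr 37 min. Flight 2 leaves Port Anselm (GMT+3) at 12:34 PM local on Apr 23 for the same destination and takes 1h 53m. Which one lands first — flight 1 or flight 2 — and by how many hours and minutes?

Flight 1 in UTC: 2:27 PM − 14:00 = 12:27 AM on Apr 23.
+9 hours 37 minutes → arrive 10:04 AM UTC on Apr 23.
Flight 2 in UTC: 12:34 PM − 3:00 = 9:34 AM on Apr 23.
+1 hour 53 minutes → arrive 11:27 AM UTC on Apr 23.
Flight 1 lands earlier by 1 hour 23 minutes.

the first, by 1 hour 23 minutes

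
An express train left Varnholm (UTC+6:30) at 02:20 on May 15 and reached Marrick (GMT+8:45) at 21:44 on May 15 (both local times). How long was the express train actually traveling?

17 hours 9 minutes

Departure in UTC: 02:20 − 6:30 = 19:50 on May 14.
Arrival in UTC: 21:44 − 8:45 = 12:59 on May 15.
Elapsed = 12:59 − 19:50 (+1 day) = 17 hours 9 minutes.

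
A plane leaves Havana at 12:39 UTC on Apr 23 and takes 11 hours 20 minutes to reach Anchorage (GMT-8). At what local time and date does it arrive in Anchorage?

15:59 on Apr 23

Departure is given in UTC: 12:39 on Apr 23.
Add 11 hours and 20 minutes → 23:59 UTC.
Anchorage is UTC−8:00: 23:59 − 8:00 = 15:59 on Apr 23.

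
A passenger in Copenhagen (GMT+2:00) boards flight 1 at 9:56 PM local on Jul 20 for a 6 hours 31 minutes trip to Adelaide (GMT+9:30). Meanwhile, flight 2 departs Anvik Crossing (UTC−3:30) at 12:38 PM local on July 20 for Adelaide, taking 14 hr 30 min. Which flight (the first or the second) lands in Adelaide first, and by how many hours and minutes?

Flight 1 in UTC: 9:56 PM − 2:00 = 7:56 PM on Jul 20.
+6 hours 31 minutes → arrive 2:27 AM UTC on Jul 21.
Flight 2 in UTC: 12:38 PM + 3:30 = 4:08 PM on Jul 20.
+14 hours and 30 minutes → arrive 6:38 AM UTC on Jul 21.
Flight 1 lands earlier by 4 hours 11 minutes.

the first, by 4 hours 11 minutes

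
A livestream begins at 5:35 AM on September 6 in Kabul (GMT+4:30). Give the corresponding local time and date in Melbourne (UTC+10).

11:05 AM on September 6

In UTC: 5:35 AM − 4:30 = 1:05 AM on Sep 6.
Melbourne is UTC+10:00: 1:05 AM + 10:00 = 11:05 AM on Sep 6.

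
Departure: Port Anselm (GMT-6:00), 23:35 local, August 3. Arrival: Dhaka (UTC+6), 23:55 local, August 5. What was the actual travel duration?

Departure in UTC: 23:35 + 6:00 = 05:35 on Aug 4.
Arrival in UTC: 23:55 − 6:00 = 17:55 on Aug 5.
Elapsed = 17:55 − 05:35 (+1 day) = 36 hours 20 minutes.

36 hours 20 minutes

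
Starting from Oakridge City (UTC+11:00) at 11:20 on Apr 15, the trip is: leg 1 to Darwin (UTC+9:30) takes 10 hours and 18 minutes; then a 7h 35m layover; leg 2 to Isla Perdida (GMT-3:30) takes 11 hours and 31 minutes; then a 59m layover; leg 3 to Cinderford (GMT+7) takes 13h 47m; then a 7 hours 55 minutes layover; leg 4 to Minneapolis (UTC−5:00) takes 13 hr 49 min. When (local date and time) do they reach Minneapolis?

Convert departure to UTC: 11:20 − 11:00 = 00:20 UTC on Apr 15.
Add 10 hours 18 minutes leg 1 → 10:38 UTC.
Add 7 hours 35 minutes layover in Darwin → 18:13 UTC.
Add 11 hours 31 minutes leg 2 → 05:44 UTC (Apr 16).
Add 59 minutes layover in Isla Perdida → 06:43 UTC.
Add 13 hours 47 minutes leg 3 → 20:30 UTC.
Add 7 hours and 55 minutes layover in Cinderford → 04:25 UTC (Apr 17).
Add 13 hours and 49 minutes leg 4 → 18:14 UTC.
Minneapolis is UTC−5:00, so local arrival = 18:14 − 5:00 = 13:14 on Apr 17.

13:14 on Apr 17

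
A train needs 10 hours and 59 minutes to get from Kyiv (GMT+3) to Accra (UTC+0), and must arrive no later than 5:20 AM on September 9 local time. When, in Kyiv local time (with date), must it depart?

Target arrival is already UTC: 5:20 AM on Sep 9.
Subtract 10 hours and 59 minutes → departure 6:21 PM UTC on Sep 8.
Kyiv is UTC+3:00: 6:21 PM + 3:00 = 9:21 PM on Sep 8.

9:21 PM on Sep 8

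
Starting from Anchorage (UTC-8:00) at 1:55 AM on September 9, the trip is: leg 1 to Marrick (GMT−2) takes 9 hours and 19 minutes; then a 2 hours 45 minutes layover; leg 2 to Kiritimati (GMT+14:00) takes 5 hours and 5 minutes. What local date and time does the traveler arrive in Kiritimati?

Convert departure to UTC: 1:55 AM + 8:00 = 9:55 AM UTC on Sep 9.
Add 9 hours and 19 minutes leg 1 → 7:14 PM UTC.
Add 2 hours and 45 minutes layover in Marrick → 9:59 PM UTC.
Add 5 hours and 5 minutes leg 2 → 3:04 AM UTC (Sep 10).
Kiritimati is UTC+14:00, so local arrival = 3:04 AM + 14:00 = 5:04 PM on Sep 10.

5:04 PM on September 10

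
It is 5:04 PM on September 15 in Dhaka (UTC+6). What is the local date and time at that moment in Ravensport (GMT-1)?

Ravensport is 7:00 behind Dhaka.
Shift by the zone difference: 5:04 PM − 7:00 = 10:04 AM on Sep 15 in Ravensport.

10:04 AM on Sep 15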